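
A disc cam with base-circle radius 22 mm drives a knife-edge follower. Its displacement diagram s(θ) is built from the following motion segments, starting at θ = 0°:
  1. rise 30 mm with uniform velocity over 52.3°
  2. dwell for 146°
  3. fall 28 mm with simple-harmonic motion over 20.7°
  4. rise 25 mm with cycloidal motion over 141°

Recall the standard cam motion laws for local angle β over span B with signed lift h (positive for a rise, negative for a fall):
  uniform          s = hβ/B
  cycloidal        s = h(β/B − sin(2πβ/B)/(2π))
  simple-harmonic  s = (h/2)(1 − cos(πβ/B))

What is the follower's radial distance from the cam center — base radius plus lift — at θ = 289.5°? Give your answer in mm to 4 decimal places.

seg 1 [0°–52.3°] uniform, h=30: full span → s += 30 → s = 30.0000
seg 2 [52.3°–198.3°] dwell: s stays 30.0000
seg 3 [198.3°–219°] simple-harmonic, h=-28: full span → s += -28 → s = 2.0000
seg 4 [219°–360°] cycloidal, h=25: θ=289.5° here. β=70.5, B=141. 25·(0.5000 − sin(2π·0.5000)/(2π)) = 12.5000 → s = 14.5000
radial distance = base radius + s = 22 + 14.5000 = 36.5000

36.5000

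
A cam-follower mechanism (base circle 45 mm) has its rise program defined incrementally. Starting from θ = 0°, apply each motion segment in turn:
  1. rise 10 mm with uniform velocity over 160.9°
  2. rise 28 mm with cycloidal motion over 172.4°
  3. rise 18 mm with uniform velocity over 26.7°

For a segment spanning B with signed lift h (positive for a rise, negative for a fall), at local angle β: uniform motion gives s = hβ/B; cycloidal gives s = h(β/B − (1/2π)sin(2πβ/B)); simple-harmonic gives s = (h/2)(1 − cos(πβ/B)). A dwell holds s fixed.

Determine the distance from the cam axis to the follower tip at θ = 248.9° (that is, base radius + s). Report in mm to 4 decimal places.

seg 1 [0°–160.9°] uniform, h=10: full span → s += 10 → s = 10.0000
seg 2 [160.9°–333.3°] cycloidal, h=28: θ=248.9° here. β=88, B=172.4. 28·(0.5104 − sin(2π·0.5104)/(2π)) = 14.5845 → s = 24.5845
radial distance = base radius + s = 45 + 24.5845 = 69.5845

69.5845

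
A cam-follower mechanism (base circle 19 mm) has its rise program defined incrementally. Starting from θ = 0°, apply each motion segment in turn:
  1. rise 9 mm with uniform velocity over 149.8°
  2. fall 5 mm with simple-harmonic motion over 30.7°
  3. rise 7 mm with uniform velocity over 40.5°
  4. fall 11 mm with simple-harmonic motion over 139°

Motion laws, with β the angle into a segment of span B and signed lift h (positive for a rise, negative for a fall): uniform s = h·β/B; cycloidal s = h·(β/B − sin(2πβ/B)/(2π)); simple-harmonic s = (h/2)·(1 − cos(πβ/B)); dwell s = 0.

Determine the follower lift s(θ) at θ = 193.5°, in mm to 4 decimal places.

seg 1 [0°–149.8°] uniform, h=9: full span → s += 9 → s = 9.0000
seg 2 [149.8°–180.5°] simple-harmonic, h=-5: full span → s += -5 → s = 4.0000
seg 3 [180.5°–221°] uniform, h=7: θ=193.5° here. β=13, B=40.5. 7·13/40.5 = 2.2469 → s = 6.2469

6.2469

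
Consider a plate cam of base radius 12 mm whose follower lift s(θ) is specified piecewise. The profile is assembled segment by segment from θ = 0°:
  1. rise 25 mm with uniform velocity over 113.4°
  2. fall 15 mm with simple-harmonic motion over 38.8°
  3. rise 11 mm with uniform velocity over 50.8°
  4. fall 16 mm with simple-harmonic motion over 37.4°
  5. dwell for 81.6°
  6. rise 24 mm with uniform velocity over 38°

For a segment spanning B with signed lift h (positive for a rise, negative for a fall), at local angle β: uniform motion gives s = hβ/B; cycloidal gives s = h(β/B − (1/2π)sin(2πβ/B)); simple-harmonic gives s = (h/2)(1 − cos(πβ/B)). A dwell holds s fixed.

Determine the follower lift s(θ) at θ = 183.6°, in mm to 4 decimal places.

seg 1 [0°–113.4°] uniform, h=25: full span → s += 25 → s = 25.0000
seg 2 [113.4°–152.2°] simple-harmonic, h=-15: full span → s += -15 → s = 10.0000
seg 3 [152.2°–203°] uniform, h=11: θ=183.6° here. β=31.4, B=50.8. 11·31.4/50.8 = 6.7992 → s = 16.7992

16.7992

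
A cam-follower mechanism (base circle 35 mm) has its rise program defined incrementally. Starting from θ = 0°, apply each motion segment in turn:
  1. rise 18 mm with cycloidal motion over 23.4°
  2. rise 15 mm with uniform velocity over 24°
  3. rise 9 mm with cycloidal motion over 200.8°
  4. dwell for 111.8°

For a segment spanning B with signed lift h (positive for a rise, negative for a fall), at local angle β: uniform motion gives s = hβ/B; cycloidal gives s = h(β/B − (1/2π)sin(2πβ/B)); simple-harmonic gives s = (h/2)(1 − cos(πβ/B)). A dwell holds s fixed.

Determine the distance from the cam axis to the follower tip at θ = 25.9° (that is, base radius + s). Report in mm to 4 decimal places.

seg 1 [0°–23.4°] cycloidal, h=18: full span → s += 18 → s = 18.0000
seg 2 [23.4°–47.4°] uniform, h=15: θ=25.9° here. β=2.5, B=24. 15·2.5/24 = 1.5625 → s = 19.5625
radial distance = base radius + s = 35 + 19.5625 = 54.5625

54.5625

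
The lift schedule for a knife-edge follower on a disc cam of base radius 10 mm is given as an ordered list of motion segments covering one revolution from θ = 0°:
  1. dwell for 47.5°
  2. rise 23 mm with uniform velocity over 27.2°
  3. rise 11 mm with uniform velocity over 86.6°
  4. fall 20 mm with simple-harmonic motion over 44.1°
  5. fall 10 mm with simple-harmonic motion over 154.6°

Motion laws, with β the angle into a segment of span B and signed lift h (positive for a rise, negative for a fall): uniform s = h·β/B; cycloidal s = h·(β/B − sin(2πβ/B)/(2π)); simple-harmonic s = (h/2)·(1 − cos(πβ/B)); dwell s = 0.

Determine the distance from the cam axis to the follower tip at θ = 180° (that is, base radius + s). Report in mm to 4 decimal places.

seg 1 [0°–47.5°] dwell: s stays 0.0000
seg 2 [47.5°–74.7°] uniform, h=23: full span → s += 23 → s = 23.0000
seg 3 [74.7°–161.3°] uniform, h=11: full span → s += 11 → s = 34.0000
seg 4 [161.3°–205.4°] simple-harmonic, h=-20: θ=180° here. β=18.7, B=44.1. -20/2·(1 − cos(π·0.4240)) = -7.6361 → s = 26.3639
radial distance = base radius + s = 10 + 26.3639 = 36.3639

36.3639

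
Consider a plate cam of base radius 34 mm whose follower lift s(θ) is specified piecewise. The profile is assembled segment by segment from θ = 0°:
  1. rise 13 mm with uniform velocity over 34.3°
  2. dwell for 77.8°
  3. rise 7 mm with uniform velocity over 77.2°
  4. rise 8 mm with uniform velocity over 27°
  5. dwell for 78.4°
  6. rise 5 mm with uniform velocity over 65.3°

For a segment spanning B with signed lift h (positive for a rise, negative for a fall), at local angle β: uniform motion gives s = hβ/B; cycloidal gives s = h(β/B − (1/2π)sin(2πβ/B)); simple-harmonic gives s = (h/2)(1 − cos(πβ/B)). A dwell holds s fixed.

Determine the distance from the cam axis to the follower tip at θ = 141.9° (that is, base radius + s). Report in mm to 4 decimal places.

seg 1 [0°–34.3°] uniform, h=13: full span → s += 13 → s = 13.0000
seg 2 [34.3°–112.1°] dwell: s stays 13.0000
seg 3 [112.1°–189.3°] uniform, h=7: θ=141.9° here. β=29.8, B=77.2. 7·29.8/77.2 = 2.7021 → s = 15.7021
radial distance = base radius + s = 34 + 15.7021 = 49.7021

49.7021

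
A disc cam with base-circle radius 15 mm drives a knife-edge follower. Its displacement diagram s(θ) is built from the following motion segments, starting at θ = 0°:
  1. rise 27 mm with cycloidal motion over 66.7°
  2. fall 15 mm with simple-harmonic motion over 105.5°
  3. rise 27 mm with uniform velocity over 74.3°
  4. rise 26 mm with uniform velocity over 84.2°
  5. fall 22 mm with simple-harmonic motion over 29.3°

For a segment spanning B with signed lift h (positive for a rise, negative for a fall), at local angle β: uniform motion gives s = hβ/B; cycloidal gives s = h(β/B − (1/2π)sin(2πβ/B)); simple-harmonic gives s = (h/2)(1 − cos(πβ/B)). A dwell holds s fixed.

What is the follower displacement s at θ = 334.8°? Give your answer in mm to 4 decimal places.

seg 1 [0°–66.7°] cycloidal, h=27: full span → s += 27 → s = 27.0000
seg 2 [66.7°–172.2°] simple-harmonic, h=-15: full span → s += -15 → s = 12.0000
seg 3 [172.2°–246.5°] uniform, h=27: full span → s += 27 → s = 39.0000
seg 4 [246.5°–330.7°] uniform, h=26: full span → s += 26 → s = 65.0000
seg 5 [330.7°–360°] simple-harmonic, h=-22: θ=334.8° here. β=4.1, B=29.3. -22/2·(1 − cos(π·0.1399)) = -1.0459 → s = 63.9541

63.9541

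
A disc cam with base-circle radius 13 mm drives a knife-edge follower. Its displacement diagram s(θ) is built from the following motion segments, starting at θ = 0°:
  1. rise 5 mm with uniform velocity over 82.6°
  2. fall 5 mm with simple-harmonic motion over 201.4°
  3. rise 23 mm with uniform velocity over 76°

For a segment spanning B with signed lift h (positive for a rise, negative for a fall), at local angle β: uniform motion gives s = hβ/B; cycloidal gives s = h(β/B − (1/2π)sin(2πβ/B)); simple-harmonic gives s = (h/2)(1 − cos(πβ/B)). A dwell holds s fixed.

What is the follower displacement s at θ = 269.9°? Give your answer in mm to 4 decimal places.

seg 1 [0°–82.6°] uniform, h=5: full span → s += 5 → s = 5.0000
seg 2 [82.6°–284°] simple-harmonic, h=-5: θ=269.9° here. β=187.3, B=201.4. -5/2·(1 − cos(π·0.9300)) = -4.9398 → s = 0.0602

0.0602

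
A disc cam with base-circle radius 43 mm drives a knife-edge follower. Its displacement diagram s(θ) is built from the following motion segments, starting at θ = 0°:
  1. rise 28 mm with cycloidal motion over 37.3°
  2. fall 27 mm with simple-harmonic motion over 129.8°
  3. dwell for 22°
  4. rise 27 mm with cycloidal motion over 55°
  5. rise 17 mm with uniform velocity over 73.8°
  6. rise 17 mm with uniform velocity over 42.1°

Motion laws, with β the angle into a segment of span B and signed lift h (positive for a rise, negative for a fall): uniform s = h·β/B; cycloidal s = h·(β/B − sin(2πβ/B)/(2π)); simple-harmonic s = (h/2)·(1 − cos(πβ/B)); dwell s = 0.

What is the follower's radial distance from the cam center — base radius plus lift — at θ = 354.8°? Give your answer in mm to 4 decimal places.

seg 1 [0°–37.3°] cycloidal, h=28: full span → s += 28 → s = 28.0000
seg 2 [37.3°–167.1°] simple-harmonic, h=-27: full span → s += -27 → s = 1.0000
seg 3 [167.1°–189.1°] dwell: s stays 1.0000
seg 4 [189.1°–244.1°] cycloidal, h=27: full span → s += 27 → s = 28.0000
seg 5 [244.1°–317.9°] uniform, h=17: full span → s += 17 → s = 45.0000
seg 6 [317.9°–360°] uniform, h=17: θ=354.8° here. β=36.9, B=42.1. 17·36.9/42.1 = 14.9002 → s = 59.9002
radial distance = base radius + s = 43 + 59.9002 = 102.9002

102.9002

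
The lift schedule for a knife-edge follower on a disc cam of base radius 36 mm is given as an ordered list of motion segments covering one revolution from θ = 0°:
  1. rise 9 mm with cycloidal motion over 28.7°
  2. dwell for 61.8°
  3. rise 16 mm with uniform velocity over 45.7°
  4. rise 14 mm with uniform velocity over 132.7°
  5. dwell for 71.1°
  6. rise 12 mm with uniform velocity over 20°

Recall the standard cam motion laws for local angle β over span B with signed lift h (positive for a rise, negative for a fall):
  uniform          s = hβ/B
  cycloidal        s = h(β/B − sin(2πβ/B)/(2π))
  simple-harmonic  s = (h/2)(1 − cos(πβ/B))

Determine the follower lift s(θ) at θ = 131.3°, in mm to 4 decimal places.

seg 1 [0°–28.7°] cycloidal, h=9: full span → s += 9 → s = 9.0000
seg 2 [28.7°–90.5°] dwell: s stays 9.0000
seg 3 [90.5°–136.2°] uniform, h=16: θ=131.3° here. β=40.8, B=45.7. 16·40.8/45.7 = 14.2845 → s = 23.2845

23.2845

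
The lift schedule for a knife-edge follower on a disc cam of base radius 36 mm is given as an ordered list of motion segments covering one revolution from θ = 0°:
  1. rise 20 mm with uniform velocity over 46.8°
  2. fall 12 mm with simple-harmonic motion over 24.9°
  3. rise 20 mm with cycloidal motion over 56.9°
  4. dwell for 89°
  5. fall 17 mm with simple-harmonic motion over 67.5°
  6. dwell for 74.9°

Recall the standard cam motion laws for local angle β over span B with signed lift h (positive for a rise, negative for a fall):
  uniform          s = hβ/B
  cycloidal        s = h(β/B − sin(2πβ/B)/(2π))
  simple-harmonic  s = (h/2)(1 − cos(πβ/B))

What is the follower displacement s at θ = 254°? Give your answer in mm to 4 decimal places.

seg 1 [0°–46.8°] uniform, h=20: full span → s += 20 → s = 20.0000
seg 2 [46.8°–71.7°] simple-harmonic, h=-12: full span → s += -12 → s = 8.0000
seg 3 [71.7°–128.6°] cycloidal, h=20: full span → s += 20 → s = 28.0000
seg 4 [128.6°–217.6°] dwell: s stays 28.0000
seg 5 [217.6°–285.1°] simple-harmonic, h=-17: θ=254° here. β=36.4, B=67.5. -17/2·(1 − cos(π·0.5393)) = -9.5457 → s = 18.4543

18.4543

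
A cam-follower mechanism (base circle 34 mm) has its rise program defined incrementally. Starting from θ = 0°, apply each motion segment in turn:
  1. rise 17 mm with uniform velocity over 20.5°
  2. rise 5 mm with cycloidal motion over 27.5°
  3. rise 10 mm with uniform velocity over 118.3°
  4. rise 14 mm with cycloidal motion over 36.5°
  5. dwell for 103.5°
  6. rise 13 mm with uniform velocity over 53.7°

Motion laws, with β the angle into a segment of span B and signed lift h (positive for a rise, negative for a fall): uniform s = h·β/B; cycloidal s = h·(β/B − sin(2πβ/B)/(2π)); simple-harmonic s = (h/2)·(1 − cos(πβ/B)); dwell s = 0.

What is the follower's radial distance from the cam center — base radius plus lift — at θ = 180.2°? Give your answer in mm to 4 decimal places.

seg 1 [0°–20.5°] uniform, h=17: full span → s += 17 → s = 17.0000
seg 2 [20.5°–48°] cycloidal, h=5: full span → s += 5 → s = 22.0000
seg 3 [48°–166.3°] uniform, h=10: full span → s += 10 → s = 32.0000
seg 4 [166.3°–202.8°] cycloidal, h=14: θ=180.2° here. β=13.9, B=36.5. 14·(0.3808 − sin(2π·0.3808)/(2π)) = 3.8146 → s = 35.8146
radial distance = base radius + s = 34 + 35.8146 = 69.8146

69.8146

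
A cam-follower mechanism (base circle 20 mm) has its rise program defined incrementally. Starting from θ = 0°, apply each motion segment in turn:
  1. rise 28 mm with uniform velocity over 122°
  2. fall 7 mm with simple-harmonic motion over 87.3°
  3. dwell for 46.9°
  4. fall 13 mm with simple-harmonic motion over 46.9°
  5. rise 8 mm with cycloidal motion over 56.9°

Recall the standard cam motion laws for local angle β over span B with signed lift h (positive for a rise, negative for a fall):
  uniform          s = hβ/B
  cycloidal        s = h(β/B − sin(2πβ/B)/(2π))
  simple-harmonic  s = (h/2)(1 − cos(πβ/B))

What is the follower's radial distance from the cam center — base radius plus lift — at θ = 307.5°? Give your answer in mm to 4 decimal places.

seg 1 [0°–122°] uniform, h=28: full span → s += 28 → s = 28.0000
seg 2 [122°–209.3°] simple-harmonic, h=-7: full span → s += -7 → s = 21.0000
seg 3 [209.3°–256.2°] dwell: s stays 21.0000
seg 4 [256.2°–303.1°] simple-harmonic, h=-13: full span → s += -13 → s = 8.0000
seg 5 [303.1°–360°] cycloidal, h=8: θ=307.5° here. β=4.4, B=56.9. 8·(0.0773 − sin(2π·0.0773)/(2π)) = 0.0241 → s = 8.0241
radial distance = base radius + s = 20 + 8.0241 = 28.0241

28.0241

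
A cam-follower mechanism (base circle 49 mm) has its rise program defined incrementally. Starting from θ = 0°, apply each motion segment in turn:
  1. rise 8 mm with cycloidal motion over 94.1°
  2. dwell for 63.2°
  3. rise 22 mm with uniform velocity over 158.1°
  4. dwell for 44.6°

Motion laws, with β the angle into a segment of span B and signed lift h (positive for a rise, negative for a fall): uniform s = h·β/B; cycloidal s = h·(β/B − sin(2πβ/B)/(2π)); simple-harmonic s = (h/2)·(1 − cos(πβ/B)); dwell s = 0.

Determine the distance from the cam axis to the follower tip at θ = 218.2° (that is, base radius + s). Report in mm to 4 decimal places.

seg 1 [0°–94.1°] cycloidal, h=8: full span → s += 8 → s = 8.0000
seg 2 [94.1°–157.3°] dwell: s stays 8.0000
seg 3 [157.3°–315.4°] uniform, h=22: θ=218.2° here. β=60.9, B=158.1. 22·60.9/158.1 = 8.4744 → s = 16.4744
radial distance = base radius + s = 49 + 16.4744 = 65.4744

65.4744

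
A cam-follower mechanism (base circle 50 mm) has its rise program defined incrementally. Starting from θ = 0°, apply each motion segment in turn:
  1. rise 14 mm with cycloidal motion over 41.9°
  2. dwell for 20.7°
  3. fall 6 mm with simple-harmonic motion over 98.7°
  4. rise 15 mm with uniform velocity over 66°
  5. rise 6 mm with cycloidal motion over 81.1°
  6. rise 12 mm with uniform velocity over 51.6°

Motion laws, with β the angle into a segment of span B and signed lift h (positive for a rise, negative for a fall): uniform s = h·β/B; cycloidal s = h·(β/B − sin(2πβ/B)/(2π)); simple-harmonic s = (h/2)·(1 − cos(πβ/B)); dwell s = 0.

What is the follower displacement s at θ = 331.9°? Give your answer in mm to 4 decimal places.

seg 1 [0°–41.9°] cycloidal, h=14: full span → s += 14 → s = 14.0000
seg 2 [41.9°–62.6°] dwell: s stays 14.0000
seg 3 [62.6°–161.3°] simple-harmonic, h=-6: full span → s += -6 → s = 8.0000
seg 4 [161.3°–227.3°] uniform, h=15: full span → s += 15 → s = 23.0000
seg 5 [227.3°–308.4°] cycloidal, h=6: full span → s += 6 → s = 29.0000
seg 6 [308.4°–360°] uniform, h=12: θ=331.9° here. β=23.5, B=51.6. 12·23.5/51.6 = 5.4651 → s = 34.4651

34.4651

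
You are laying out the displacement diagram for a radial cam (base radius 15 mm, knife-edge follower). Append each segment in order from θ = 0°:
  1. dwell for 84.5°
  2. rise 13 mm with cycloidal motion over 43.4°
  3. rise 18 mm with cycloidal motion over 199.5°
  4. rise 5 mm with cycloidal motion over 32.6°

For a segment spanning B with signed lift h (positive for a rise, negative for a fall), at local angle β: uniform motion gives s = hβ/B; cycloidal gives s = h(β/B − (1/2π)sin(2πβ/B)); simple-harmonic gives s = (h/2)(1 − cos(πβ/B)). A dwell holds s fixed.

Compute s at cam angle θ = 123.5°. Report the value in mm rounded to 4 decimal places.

seg 1 [0°–84.5°] dwell: s stays 0.0000
seg 2 [84.5°–127.9°] cycloidal, h=13: θ=123.5° here. β=39, B=43.4. 13·(0.8986 − sin(2π·0.8986)/(2π)) = 12.9127 → s = 12.9127

12.9127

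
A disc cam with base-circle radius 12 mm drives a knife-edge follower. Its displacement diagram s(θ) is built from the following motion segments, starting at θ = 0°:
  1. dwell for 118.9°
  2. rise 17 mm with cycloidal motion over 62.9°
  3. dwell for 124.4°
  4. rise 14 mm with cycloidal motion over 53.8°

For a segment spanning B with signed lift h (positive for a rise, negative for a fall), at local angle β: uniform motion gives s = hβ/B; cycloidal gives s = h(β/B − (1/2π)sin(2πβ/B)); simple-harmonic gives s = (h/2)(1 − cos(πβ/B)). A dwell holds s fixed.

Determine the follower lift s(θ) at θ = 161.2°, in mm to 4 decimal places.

seg 1 [0°–118.9°] dwell: s stays 0.0000
seg 2 [118.9°–181.8°] cycloidal, h=17: θ=161.2° here. β=42.3, B=62.9. 17·(0.6725 − sin(2π·0.6725)/(2π)) = 13.8235 → s = 13.8235

13.8235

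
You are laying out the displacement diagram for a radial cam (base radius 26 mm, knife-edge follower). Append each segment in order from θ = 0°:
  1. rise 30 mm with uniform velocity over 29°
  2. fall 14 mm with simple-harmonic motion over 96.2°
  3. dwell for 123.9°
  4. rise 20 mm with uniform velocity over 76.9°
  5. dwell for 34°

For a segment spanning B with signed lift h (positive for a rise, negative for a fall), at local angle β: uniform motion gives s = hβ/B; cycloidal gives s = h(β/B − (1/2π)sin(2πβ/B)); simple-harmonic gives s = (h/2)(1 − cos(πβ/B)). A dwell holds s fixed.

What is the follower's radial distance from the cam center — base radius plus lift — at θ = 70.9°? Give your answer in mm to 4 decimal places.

seg 1 [0°–29°] uniform, h=30: full span → s += 30 → s = 30.0000
seg 2 [29°–125.2°] simple-harmonic, h=-14: θ=70.9° here. β=41.9, B=96.2. -14/2·(1 − cos(π·0.4356)) = -5.5924 → s = 24.4076
radial distance = base radius + s = 26 + 24.4076 = 50.4076

50.4076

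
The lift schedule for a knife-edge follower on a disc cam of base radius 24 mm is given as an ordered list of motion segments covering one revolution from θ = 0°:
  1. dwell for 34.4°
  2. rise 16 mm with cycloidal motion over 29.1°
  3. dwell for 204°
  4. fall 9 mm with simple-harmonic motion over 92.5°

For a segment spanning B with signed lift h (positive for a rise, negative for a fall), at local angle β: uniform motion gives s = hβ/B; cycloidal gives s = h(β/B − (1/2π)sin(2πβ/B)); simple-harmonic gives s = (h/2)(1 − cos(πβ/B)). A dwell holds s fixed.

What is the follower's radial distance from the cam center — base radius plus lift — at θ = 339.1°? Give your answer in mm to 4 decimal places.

seg 1 [0°–34.4°] dwell: s stays 0.0000
seg 2 [34.4°–63.5°] cycloidal, h=16: full span → s += 16 → s = 16.0000
seg 3 [63.5°–267.5°] dwell: s stays 16.0000
seg 4 [267.5°–360°] simple-harmonic, h=-9: θ=339.1° here. β=71.6, B=92.5. -9/2·(1 − cos(π·0.7741)) = -7.9131 → s = 8.0869
radial distance = base radius + s = 24 + 8.0869 = 32.0869

32.0869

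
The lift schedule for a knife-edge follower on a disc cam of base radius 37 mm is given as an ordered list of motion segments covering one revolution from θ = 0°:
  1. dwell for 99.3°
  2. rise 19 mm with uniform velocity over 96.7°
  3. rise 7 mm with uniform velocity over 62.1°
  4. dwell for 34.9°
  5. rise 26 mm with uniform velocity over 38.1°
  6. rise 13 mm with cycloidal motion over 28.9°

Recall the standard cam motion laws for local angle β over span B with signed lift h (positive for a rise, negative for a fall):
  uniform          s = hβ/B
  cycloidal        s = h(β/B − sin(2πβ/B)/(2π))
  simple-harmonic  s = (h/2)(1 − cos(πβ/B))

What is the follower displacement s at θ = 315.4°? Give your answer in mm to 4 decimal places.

seg 1 [0°–99.3°] dwell: s stays 0.0000
seg 2 [99.3°–196°] uniform, h=19: full span → s += 19 → s = 19.0000
seg 3 [196°–258.1°] uniform, h=7: full span → s += 7 → s = 26.0000
seg 4 [258.1°–293°] dwell: s stays 26.0000
seg 5 [293°–331.1°] uniform, h=26: θ=315.4° here. β=22.4, B=38.1. 26·22.4/38.1 = 15.2861 → s = 41.2861

41.2861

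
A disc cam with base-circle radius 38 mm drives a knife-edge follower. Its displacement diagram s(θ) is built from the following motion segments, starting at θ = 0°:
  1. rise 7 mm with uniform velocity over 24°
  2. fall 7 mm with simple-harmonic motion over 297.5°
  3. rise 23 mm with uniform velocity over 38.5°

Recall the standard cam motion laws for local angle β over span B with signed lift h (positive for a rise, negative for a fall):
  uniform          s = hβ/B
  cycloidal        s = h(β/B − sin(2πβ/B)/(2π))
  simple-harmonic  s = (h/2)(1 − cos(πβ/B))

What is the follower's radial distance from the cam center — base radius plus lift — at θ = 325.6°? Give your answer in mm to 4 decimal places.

seg 1 [0°–24°] uniform, h=7: full span → s += 7 → s = 7.0000
seg 2 [24°–321.5°] simple-harmonic, h=-7: full span → s += -7 → s = 0.0000
seg 3 [321.5°–360°] uniform, h=23: θ=325.6° here. β=4.1, B=38.5. 23·4.1/38.5 = 2.4494 → s = 2.4494
radial distance = base radius + s = 38 + 2.4494 = 40.4494

40.4494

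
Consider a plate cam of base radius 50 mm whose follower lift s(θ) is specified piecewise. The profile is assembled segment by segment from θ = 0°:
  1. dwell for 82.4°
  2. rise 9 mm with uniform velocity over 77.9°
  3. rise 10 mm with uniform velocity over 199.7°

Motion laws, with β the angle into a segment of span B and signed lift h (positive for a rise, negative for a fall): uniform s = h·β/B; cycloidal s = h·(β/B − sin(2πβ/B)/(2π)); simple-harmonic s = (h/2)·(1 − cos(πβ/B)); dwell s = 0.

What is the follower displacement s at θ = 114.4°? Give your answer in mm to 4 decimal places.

seg 1 [0°–82.4°] dwell: s stays 0.0000
seg 2 [82.4°–160.3°] uniform, h=9: θ=114.4° here. β=32, B=77.9. 9·32/77.9 = 3.6970 → s = 3.6970

3.6970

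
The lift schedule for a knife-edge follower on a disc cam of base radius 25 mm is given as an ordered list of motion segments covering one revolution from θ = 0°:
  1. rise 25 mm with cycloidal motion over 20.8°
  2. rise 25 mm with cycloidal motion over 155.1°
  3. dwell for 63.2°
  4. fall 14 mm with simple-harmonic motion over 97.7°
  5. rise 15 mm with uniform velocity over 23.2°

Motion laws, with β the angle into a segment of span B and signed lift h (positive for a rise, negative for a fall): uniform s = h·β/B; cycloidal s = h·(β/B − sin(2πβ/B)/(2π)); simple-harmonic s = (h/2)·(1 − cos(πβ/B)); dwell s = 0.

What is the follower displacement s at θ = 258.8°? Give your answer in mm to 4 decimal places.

seg 1 [0°–20.8°] cycloidal, h=25: full span → s += 25 → s = 25.0000
seg 2 [20.8°–175.9°] cycloidal, h=25: full span → s += 25 → s = 50.0000
seg 3 [175.9°–239.1°] dwell: s stays 50.0000
seg 4 [239.1°–336.8°] simple-harmonic, h=-14: θ=258.8° here. β=19.7, B=97.7. -14/2·(1 − cos(π·0.2016)) = -1.3581 → s = 48.6419

48.6419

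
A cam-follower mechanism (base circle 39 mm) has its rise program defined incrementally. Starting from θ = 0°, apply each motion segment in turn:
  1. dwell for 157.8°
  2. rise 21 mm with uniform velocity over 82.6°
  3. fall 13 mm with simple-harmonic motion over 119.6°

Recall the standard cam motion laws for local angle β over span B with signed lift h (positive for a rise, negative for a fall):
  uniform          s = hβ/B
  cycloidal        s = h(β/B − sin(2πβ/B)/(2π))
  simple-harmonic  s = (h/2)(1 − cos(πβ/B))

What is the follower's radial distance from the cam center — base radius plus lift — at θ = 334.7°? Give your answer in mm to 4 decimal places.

seg 1 [0°–157.8°] dwell: s stays 0.0000
seg 2 [157.8°–240.4°] uniform, h=21: full span → s += 21 → s = 21.0000
seg 3 [240.4°–360°] simple-harmonic, h=-13: θ=334.7° here. β=94.3, B=119.6. -13/2·(1 − cos(π·0.7885)) = -11.6167 → s = 9.3833
radial distance = base radius + s = 39 + 9.3833 = 48.3833

48.3833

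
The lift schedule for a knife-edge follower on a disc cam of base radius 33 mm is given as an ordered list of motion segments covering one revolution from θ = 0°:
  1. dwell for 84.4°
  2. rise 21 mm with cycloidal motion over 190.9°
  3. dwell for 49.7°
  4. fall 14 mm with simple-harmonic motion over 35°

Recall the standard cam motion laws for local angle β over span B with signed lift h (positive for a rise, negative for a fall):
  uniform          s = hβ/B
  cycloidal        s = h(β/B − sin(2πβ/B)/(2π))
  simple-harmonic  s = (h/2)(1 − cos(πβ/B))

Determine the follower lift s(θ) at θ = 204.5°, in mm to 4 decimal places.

seg 1 [0°–84.4°] dwell: s stays 0.0000
seg 2 [84.4°–275.3°] cycloidal, h=21: θ=204.5° here. β=120.1, B=190.9. 21·(0.6291 − sin(2π·0.6291)/(2π)) = 15.6354 → s = 15.6354

15.6354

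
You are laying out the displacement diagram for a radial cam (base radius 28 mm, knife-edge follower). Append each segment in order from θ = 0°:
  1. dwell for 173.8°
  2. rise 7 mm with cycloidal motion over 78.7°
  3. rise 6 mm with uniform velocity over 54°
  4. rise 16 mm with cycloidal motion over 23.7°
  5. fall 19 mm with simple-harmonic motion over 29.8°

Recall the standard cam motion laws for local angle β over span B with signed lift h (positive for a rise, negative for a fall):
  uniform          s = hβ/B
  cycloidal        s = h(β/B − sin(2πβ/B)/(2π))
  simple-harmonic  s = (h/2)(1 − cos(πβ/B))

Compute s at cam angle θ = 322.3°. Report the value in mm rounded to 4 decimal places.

seg 1 [0°–173.8°] dwell: s stays 0.0000
seg 2 [173.8°–252.5°] cycloidal, h=7: full span → s += 7 → s = 7.0000
seg 3 [252.5°–306.5°] uniform, h=6: full span → s += 6 → s = 13.0000
seg 4 [306.5°–330.2°] cycloidal, h=16: θ=322.3° here. β=15.8, B=23.7. 16·(0.6667 − sin(2π·0.6667)/(2π)) = 12.8720 → s = 25.8720

25.8720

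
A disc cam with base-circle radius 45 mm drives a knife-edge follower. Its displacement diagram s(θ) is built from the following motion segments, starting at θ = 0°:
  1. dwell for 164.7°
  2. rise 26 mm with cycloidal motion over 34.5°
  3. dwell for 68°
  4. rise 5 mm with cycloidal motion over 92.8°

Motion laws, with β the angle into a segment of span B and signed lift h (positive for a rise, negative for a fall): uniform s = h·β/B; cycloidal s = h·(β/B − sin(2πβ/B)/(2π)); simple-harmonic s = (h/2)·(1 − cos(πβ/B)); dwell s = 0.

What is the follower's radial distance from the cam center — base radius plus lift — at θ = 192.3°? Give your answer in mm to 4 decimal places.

seg 1 [0°–164.7°] dwell: s stays 0.0000
seg 2 [164.7°–199.2°] cycloidal, h=26: θ=192.3° here. β=27.6, B=34.5. 26·(0.8000 − sin(2π·0.8000)/(2π)) = 24.7355 → s = 24.7355
radial distance = base radius + s = 45 + 24.7355 = 69.7355

69.7355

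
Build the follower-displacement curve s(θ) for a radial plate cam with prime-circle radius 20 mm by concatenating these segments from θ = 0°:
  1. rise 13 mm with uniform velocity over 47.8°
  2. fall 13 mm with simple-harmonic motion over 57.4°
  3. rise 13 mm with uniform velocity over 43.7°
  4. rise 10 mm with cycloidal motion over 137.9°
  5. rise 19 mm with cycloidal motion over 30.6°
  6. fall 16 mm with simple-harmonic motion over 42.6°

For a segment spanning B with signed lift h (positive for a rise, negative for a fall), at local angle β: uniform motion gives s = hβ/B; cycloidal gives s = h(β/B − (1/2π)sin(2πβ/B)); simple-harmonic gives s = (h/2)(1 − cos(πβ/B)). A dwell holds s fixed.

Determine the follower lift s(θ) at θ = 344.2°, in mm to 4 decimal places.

seg 1 [0°–47.8°] uniform, h=13: full span → s += 13 → s = 13.0000
seg 2 [47.8°–105.2°] simple-harmonic, h=-13: full span → s += -13 → s = 0.0000
seg 3 [105.2°–148.9°] uniform, h=13: full span → s += 13 → s = 13.0000
seg 4 [148.9°–286.8°] cycloidal, h=10: full span → s += 10 → s = 23.0000
seg 5 [286.8°–317.4°] cycloidal, h=19: full span → s += 19 → s = 42.0000
seg 6 [317.4°–360°] simple-harmonic, h=-16: θ=344.2° here. β=26.8, B=42.6. -16/2·(1 − cos(π·0.6291)) = -11.1566 → s = 30.8434

30.8434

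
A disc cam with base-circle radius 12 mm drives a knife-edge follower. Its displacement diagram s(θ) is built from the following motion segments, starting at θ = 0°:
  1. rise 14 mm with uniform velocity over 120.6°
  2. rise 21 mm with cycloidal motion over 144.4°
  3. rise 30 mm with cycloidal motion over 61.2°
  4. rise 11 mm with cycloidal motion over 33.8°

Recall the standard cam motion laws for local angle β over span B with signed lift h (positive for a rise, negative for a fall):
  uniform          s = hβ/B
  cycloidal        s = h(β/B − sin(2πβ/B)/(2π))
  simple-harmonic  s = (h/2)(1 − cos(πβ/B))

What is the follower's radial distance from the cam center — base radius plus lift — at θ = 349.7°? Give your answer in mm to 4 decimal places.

seg 1 [0°–120.6°] uniform, h=14: full span → s += 14 → s = 14.0000
seg 2 [120.6°–265°] cycloidal, h=21: full span → s += 21 → s = 35.0000
seg 3 [265°–326.2°] cycloidal, h=30: full span → s += 30 → s = 65.0000
seg 4 [326.2°–360°] cycloidal, h=11: θ=349.7° here. β=23.5, B=33.8. 11·(0.6953 − sin(2π·0.6953)/(2π)) = 9.2961 → s = 74.2961
radial distance = base radius + s = 12 + 74.2961 = 86.2961

86.2961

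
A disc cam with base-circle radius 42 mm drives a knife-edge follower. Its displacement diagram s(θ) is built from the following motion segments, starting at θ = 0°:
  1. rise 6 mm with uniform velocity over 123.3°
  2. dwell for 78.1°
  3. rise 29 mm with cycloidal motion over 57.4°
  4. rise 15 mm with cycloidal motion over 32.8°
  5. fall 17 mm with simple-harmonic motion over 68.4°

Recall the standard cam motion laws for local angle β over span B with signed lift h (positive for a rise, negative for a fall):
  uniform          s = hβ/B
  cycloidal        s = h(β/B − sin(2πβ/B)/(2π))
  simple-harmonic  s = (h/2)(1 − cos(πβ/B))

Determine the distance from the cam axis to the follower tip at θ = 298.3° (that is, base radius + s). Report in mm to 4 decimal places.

seg 1 [0°–123.3°] uniform, h=6: full span → s += 6 → s = 6.0000
seg 2 [123.3°–201.4°] dwell: s stays 6.0000
seg 3 [201.4°–258.8°] cycloidal, h=29: full span → s += 29 → s = 35.0000
seg 4 [258.8°–291.6°] cycloidal, h=15: full span → s += 15 → s = 50.0000
seg 5 [291.6°–360°] simple-harmonic, h=-17: θ=298.3° here. β=6.7, B=68.4. -17/2·(1 − cos(π·0.0980)) = -0.3993 → s = 49.6007
radial distance = base radius + s = 42 + 49.6007 = 91.6007

91.6007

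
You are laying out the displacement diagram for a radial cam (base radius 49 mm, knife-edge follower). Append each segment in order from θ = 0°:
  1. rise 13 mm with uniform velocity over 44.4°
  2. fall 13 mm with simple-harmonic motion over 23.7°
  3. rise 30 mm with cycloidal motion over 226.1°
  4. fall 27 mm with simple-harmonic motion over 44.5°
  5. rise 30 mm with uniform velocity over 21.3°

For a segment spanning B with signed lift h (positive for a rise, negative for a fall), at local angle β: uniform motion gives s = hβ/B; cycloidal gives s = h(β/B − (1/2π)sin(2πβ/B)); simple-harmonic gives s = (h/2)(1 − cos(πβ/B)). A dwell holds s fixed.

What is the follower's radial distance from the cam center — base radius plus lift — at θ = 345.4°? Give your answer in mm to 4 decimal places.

seg 1 [0°–44.4°] uniform, h=13: full span → s += 13 → s = 13.0000
seg 2 [44.4°–68.1°] simple-harmonic, h=-13: full span → s += -13 → s = 0.0000
seg 3 [68.1°–294.2°] cycloidal, h=30: full span → s += 30 → s = 30.0000
seg 4 [294.2°–338.7°] simple-harmonic, h=-27: full span → s += -27 → s = 3.0000
seg 5 [338.7°–360°] uniform, h=30: θ=345.4° here. β=6.7, B=21.3. 30·6.7/21.3 = 9.4366 → s = 12.4366
radial distance = base radius + s = 49 + 12.4366 = 61.4366

61.4366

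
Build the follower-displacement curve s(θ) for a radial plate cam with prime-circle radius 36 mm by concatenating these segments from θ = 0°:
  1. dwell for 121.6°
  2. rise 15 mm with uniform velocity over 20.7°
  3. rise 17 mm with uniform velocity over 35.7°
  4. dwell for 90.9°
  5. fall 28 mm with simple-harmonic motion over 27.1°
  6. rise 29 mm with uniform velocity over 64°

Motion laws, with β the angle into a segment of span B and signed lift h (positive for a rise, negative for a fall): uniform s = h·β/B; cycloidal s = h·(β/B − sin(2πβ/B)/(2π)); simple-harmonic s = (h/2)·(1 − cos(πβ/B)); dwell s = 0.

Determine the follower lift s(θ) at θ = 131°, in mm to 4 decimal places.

seg 1 [0°–121.6°] dwell: s stays 0.0000
seg 2 [121.6°–142.3°] uniform, h=15: θ=131° here. β=9.4, B=20.7. 15·9.4/20.7 = 6.8116 → s = 6.8116

6.8116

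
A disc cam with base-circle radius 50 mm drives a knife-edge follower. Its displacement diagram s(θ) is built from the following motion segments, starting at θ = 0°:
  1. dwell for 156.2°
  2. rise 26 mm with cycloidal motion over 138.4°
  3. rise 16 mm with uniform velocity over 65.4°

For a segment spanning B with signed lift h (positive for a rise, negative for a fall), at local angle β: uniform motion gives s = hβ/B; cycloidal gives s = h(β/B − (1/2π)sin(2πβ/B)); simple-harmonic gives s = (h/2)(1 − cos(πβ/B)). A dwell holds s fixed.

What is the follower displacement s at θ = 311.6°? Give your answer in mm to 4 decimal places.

seg 1 [0°–156.2°] dwell: s stays 0.0000
seg 2 [156.2°–294.6°] cycloidal, h=26: full span → s += 26 → s = 26.0000
seg 3 [294.6°–360°] uniform, h=16: θ=311.6° here. β=17, B=65.4. 16·17/65.4 = 4.1590 → s = 30.1590

30.1590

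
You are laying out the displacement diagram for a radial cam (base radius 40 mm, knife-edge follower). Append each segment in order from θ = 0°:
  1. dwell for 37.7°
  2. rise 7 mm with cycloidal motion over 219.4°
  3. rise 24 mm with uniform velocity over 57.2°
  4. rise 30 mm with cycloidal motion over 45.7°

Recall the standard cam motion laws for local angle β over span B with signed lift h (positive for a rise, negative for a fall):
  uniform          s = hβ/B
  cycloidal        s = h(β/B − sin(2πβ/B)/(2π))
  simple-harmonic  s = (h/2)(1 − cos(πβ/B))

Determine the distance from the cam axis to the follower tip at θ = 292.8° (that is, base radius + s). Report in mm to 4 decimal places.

seg 1 [0°–37.7°] dwell: s stays 0.0000
seg 2 [37.7°–257.1°] cycloidal, h=7: full span → s += 7 → s = 7.0000
seg 3 [257.1°–314.3°] uniform, h=24: θ=292.8° here. β=35.7, B=57.2. 24·35.7/57.2 = 14.9790 → s = 21.9790
radial distance = base radius + s = 40 + 21.9790 = 61.9790

61.9790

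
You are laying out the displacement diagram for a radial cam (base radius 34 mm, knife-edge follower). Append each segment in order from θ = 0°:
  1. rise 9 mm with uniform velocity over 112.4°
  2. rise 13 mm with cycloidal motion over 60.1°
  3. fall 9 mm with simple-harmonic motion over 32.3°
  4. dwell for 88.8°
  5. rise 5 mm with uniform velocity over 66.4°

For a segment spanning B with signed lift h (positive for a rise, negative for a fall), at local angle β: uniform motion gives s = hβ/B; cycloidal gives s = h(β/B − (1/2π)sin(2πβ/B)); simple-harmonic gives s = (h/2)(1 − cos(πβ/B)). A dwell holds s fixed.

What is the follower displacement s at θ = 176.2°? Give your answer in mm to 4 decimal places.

seg 1 [0°–112.4°] uniform, h=9: full span → s += 9 → s = 9.0000
seg 2 [112.4°–172.5°] cycloidal, h=13: full span → s += 13 → s = 22.0000
seg 3 [172.5°–204.8°] simple-harmonic, h=-9: θ=176.2° here. β=3.7, B=32.3. -9/2·(1 − cos(π·0.1146)) = -0.2883 → s = 21.7117

21.7117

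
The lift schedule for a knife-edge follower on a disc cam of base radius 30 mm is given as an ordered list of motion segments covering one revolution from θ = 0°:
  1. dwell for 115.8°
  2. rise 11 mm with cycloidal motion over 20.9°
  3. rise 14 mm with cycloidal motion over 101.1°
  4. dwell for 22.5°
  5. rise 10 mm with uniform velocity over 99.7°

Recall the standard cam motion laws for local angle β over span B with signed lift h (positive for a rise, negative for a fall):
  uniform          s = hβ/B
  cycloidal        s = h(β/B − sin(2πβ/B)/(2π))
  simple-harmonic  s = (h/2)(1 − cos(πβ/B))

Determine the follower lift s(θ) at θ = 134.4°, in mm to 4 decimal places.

seg 1 [0°–115.8°] dwell: s stays 0.0000
seg 2 [115.8°–136.7°] cycloidal, h=11: θ=134.4° here. β=18.6, B=20.9. 11·(0.8900 − sin(2π·0.8900)/(2π)) = 10.9058 → s = 10.9058

10.9058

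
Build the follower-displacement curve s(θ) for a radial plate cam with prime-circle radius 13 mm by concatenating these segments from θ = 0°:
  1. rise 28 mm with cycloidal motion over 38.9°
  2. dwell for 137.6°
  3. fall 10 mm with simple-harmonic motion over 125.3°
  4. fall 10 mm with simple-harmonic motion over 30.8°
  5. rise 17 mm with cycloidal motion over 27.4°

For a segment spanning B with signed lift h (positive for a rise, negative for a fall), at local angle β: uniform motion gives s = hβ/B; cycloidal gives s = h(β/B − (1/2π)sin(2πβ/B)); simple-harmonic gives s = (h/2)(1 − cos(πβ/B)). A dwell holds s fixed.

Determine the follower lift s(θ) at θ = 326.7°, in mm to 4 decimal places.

seg 1 [0°–38.9°] cycloidal, h=28: full span → s += 28 → s = 28.0000
seg 2 [38.9°–176.5°] dwell: s stays 28.0000
seg 3 [176.5°–301.8°] simple-harmonic, h=-10: full span → s += -10 → s = 18.0000
seg 4 [301.8°–332.6°] simple-harmonic, h=-10: θ=326.7° here. β=24.9, B=30.8. -10/2·(1 − cos(π·0.8084)) = -9.1216 → s = 8.8784

8.8784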